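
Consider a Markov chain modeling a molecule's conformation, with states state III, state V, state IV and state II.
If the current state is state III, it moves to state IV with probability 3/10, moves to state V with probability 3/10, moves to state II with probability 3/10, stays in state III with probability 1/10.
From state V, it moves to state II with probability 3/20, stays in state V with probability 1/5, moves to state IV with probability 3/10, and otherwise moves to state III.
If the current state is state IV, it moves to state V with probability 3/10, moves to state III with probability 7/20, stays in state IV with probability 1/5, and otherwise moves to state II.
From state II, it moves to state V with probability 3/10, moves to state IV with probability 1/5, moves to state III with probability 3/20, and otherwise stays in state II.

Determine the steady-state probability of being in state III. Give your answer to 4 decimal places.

0.2427

Let the stationary distribution be π with π = πP and π_1 + π_2 + π_3 + π_4 = 1.
π_1 = 0.1·π_1 + 0.35·π_2 + 0.35·π_3 + 0.15·π_4
π_2 = 0.3·π_1 + 0.2·π_2 + 0.3·π_3 + 0.3·π_4
π_3 = 0.3·π_1 + 0.3·π_2 + 0.2·π_3 + 0.2·π_4
Solving with the normalization constraint gives π = (0.2427, 0.2727, 0.2515, 0.2330).
So the stationary probability of state III is 0.2427.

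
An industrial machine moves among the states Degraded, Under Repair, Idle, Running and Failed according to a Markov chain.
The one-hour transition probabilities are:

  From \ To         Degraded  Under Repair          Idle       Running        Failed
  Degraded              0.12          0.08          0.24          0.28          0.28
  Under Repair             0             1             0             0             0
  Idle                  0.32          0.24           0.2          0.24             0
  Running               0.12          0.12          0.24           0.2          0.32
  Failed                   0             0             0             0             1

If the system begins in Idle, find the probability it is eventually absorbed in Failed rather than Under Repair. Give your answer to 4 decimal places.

0.4447

Let h(s) be the probability of absorption at Failed starting from transient state s. Then h(Failed) = 1 and h(Under Repair) = 0. By first-step analysis:
h(Degraded) = 0.12·h(Degraded) + 0.08·0 + 0.24·h(Idle) + 0.28·h(Running) + 0.28·1
h(Idle) = 0.32·h(Degraded) + 0.24·0 + 0.2·h(Idle) + 0.24·h(Running)
h(Running) = 0.12·h(Degraded) + 0.12·0 + 0.24·h(Idle) + 0.2·h(Running) + 0.32·1
Solving: h(Degraded) = 0.6397, h(Idle) = 0.4447, h(Running) = 0.6294.
Starting from Idle, the probability is 0.4447.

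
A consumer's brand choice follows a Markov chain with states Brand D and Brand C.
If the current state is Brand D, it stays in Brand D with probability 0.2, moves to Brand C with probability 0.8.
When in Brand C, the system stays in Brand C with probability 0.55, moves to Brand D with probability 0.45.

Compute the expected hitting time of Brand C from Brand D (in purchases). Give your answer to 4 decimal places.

Let t(s) be the expected number of purchases to first reach Brand C from state s, with t(Brand C) = 0. Conditioning on the first purchase:
t(Brand D) = 1 + 0.2·t(Brand D)
Solving: t(Brand D) = 1.2500.
Expected purchases from Brand D to Brand C: 1.2500.

1.2500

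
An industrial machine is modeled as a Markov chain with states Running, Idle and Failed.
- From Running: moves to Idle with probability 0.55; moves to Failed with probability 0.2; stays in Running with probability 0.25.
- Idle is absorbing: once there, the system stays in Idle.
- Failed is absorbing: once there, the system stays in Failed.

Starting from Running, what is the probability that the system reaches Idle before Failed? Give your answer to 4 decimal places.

0.7333

Let h(s) be the probability of absorption at Idle starting from transient state s. Then h(Idle) = 1 and h(Failed) = 0. By first-step analysis:
h(Running) = 0.25·h(Running) + 0.55·1 + 0.2·0
Solving: h(Running) = 0.7333.
Starting from Running, the probability is 0.7333.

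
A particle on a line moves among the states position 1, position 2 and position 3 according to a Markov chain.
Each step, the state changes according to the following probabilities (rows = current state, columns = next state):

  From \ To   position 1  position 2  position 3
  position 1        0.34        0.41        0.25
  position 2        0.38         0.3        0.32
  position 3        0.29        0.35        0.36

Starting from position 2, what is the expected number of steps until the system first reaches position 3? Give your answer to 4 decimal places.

3.3965

Let t(s) be the expected number of steps to first reach position 3 from state s, with t(position 3) = 0. Conditioning on the first step:
t(position 1) = 1 + 0.34·t(position 1) + 0.41·t(position 2)
t(position 2) = 1 + 0.38·t(position 1) + 0.3·t(position 2)
Solving: t(position 1) = 3.6251, t(position 2) = 3.3965.
Expected steps from position 2 to position 3: 3.3965.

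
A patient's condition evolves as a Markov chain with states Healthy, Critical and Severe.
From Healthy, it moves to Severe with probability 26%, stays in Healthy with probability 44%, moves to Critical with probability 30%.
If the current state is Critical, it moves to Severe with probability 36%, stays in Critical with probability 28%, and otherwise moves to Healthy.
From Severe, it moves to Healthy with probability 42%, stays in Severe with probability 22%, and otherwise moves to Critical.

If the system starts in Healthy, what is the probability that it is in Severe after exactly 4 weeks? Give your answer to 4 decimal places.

0.2799

Propagate the distribution vector 4 weeks from Healthy.
After 0 weeks: (1.0000, 0.0000, 0.0000)
After 1 week: (0.4400, 0.3000, 0.2600)
After 2 weeks: (0.4108, 0.3096, 0.2796)
After 3 weeks: (0.4096, 0.3106, 0.2798)
After 4 weeks: (0.4096, 0.3106, 0.2799)
P(in Severe after 4 weeks) = 0.2799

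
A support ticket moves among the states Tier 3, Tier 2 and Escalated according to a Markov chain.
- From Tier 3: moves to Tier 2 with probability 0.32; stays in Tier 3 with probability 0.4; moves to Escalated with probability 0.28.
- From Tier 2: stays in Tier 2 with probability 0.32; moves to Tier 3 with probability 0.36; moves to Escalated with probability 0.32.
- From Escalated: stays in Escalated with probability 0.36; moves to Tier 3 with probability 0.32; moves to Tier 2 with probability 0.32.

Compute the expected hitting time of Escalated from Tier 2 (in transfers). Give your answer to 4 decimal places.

Let t(s) be the expected number of transfers to first reach Escalated from state s, with t(Escalated) = 0. Conditioning on the first transfer:
t(Tier 3) = 1 + 0.4·t(Tier 3) + 0.32·t(Tier 2)
t(Tier 2) = 1 + 0.36·t(Tier 3) + 0.32·t(Tier 2)
Solving: t(Tier 3) = 3.4153, t(Tier 2) = 3.2787.
Expected transfers from Tier 2 to Escalated: 3.2787.

3.2787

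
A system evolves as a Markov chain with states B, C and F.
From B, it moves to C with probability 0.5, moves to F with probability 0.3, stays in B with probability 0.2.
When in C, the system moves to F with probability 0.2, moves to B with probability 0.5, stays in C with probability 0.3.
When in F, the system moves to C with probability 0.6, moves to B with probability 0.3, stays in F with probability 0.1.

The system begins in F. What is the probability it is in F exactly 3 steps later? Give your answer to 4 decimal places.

0.2170

Propagate the distribution vector 3 steps from F.
After 0 steps: (0.0000, 0.0000, 1.0000)
After 1 step: (0.3000, 0.6000, 0.1000)
After 2 steps: (0.3900, 0.3900, 0.2200)
After 3 steps: (0.3390, 0.4440, 0.2170)
P(in F after 3 steps) = 0.2170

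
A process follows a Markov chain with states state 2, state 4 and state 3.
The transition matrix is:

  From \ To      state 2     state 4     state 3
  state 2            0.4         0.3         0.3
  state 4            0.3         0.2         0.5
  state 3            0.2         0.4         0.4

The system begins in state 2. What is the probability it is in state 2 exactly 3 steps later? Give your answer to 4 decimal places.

0.2920

Propagate the distribution vector 3 steps from state 2.
After 0 steps: (1.0000, 0.0000, 0.0000)
After 1 step: (0.4000, 0.3000, 0.3000)
After 2 steps: (0.3100, 0.3000, 0.3900)
After 3 steps: (0.2920, 0.3090, 0.3990)
P(in state 2 after 3 steps) = 0.2920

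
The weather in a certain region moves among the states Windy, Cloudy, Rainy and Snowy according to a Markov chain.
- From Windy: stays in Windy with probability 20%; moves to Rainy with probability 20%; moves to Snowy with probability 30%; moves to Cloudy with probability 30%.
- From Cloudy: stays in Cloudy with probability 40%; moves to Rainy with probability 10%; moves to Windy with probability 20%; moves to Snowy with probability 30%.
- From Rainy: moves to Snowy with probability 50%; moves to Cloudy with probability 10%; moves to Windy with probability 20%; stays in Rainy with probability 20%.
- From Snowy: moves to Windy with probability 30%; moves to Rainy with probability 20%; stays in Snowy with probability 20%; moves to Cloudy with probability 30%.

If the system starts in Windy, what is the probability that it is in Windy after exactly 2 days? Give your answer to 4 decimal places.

0.2300

Propagate the distribution vector 2 days from Windy.
After 0 days: (1.0000, 0.0000, 0.0000, 0.0000)
After 1 day: (0.2000, 0.3000, 0.2000, 0.3000)
After 2 days: (0.2300, 0.2900, 0.1700, 0.3100)
P(in Windy after 2 days) = 0.2300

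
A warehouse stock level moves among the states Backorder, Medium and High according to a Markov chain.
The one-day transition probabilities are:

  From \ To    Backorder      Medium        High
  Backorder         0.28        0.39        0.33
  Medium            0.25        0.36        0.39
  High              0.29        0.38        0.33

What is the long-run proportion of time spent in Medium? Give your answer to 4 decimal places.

Let the stationary distribution be π with π = πP and π_1 + π_2 + π_3 = 1.
π_1 = 0.28·π_1 + 0.25·π_2 + 0.29·π_3
π_2 = 0.39·π_1 + 0.36·π_2 + 0.38·π_3
Solving with the normalization constraint gives π = (0.2723, 0.3752, 0.3525).
So the stationary probability of Medium is 0.3752.

0.3752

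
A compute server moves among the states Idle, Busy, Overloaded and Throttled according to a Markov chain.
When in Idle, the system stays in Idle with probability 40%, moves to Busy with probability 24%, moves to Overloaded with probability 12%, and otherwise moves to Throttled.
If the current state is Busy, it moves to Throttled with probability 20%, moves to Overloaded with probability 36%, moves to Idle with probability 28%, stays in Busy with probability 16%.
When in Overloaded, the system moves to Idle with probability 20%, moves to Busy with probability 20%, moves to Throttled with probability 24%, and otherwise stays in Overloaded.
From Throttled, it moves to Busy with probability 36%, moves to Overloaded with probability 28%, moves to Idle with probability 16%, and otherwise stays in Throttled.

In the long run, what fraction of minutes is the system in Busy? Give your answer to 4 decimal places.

0.2365

Let the stationary distribution be π with π = πP and π_1 + π_2 + π_3 + π_4 = 1.
π_1 = 0.4·π_1 + 0.28·π_2 + 0.2·π_3 + 0.16·π_4
π_2 = 0.24·π_1 + 0.16·π_2 + 0.2·π_3 + 0.36·π_4
π_3 = 0.12·π_1 + 0.36·π_2 + 0.36·π_3 + 0.28·π_4
Solving with the normalization constraint gives π = (0.2626, 0.2365, 0.2793, 0.2217).
So the stationary probability of Busy is 0.2365.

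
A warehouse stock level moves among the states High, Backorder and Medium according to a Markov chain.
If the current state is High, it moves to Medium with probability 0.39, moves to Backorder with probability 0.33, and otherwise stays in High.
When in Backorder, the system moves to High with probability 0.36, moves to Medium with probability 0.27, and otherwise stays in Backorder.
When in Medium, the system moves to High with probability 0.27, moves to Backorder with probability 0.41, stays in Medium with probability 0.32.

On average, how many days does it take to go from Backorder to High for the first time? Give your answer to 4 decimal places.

2.9902

Let t(s) be the expected number of days to first reach High from state s, with t(High) = 0. Conditioning on the first day:
t(Backorder) = 1 + 0.37·t(Backorder) + 0.27·t(Medium)
t(Medium) = 1 + 0.41·t(Backorder) + 0.32·t(Medium)
Solving: t(Backorder) = 2.9902, t(Medium) = 3.2735.
Expected days from Backorder to High: 2.9902.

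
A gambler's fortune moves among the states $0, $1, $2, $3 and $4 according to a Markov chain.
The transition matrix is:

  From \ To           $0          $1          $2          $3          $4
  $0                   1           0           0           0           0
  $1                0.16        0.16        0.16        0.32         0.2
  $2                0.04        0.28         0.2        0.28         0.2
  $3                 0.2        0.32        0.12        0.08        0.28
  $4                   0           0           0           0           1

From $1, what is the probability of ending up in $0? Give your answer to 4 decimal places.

0.4074

Let h(s) be the probability of absorption at $0 starting from transient state s. Then h($0) = 1 and h($4) = 0. By first-step analysis:
h($1) = 0.16·1 + 0.16·h($1) + 0.16·h($2) + 0.32·h($3) + 0.2·0
h($2) = 0.04·1 + 0.28·h($1) + 0.2·h($2) + 0.28·h($3) + 0.2·0
h($3) = 0.2·1 + 0.32·h($1) + 0.12·h($2) + 0.08·h($3) + 0.28·0
Solving: h($1) = 0.4074, h($2) = 0.3335, h($3) = 0.4026.
Starting from $1, the probability is 0.4074.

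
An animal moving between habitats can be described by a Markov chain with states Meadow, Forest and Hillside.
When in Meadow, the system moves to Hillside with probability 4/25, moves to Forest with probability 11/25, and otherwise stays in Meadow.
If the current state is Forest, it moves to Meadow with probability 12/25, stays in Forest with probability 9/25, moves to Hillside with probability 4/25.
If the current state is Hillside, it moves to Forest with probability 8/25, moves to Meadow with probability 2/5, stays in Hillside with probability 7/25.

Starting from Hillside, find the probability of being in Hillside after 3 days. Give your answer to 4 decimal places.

0.1832

Propagate the distribution vector 3 days from Hillside.
After 0 days: (0.0000, 0.0000, 1.0000)
After 1 day: (0.4000, 0.3200, 0.2800)
After 2 days: (0.4256, 0.3808, 0.1936)
After 3 days: (0.4305, 0.3863, 0.1832)
P(in Hillside after 3 days) = 0.1832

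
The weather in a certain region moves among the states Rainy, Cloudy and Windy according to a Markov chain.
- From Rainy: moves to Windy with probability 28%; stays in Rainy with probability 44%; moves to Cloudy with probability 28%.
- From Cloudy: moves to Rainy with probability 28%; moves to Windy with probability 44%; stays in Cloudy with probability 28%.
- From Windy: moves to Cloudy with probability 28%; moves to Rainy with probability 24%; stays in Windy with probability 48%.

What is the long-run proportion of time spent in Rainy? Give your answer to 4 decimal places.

Let the stationary distribution be π with π = πP and π_1 + π_2 + π_3 = 1.
π_1 = 0.44·π_1 + 0.28·π_2 + 0.24·π_3
π_2 = 0.28·π_1 + 0.28·π_2 + 0.28·π_3
Solving with the normalization constraint gives π = (0.3140, 0.2800, 0.4060).
So the stationary probability of Rainy is 0.3140.

0.3140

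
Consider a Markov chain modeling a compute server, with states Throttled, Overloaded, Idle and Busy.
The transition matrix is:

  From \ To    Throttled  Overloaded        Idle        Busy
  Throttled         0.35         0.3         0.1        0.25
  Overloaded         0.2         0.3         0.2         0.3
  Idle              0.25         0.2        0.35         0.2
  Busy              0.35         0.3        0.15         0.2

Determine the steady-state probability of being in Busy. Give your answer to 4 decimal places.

0.2426

Let the stationary distribution be π with π = πP and π_1 + π_2 + π_3 + π_4 = 1.
π_1 = 0.35·π_1 + 0.2·π_2 + 0.25·π_3 + 0.35·π_4
π_2 = 0.3·π_1 + 0.3·π_2 + 0.2·π_3 + 0.3·π_4
π_3 = 0.1·π_1 + 0.2·π_2 + 0.35·π_3 + 0.15·π_4
Solving with the normalization constraint gives π = (0.2891, 0.2813, 0.1870, 0.2426).
So the stationary probability of Busy is 0.2426.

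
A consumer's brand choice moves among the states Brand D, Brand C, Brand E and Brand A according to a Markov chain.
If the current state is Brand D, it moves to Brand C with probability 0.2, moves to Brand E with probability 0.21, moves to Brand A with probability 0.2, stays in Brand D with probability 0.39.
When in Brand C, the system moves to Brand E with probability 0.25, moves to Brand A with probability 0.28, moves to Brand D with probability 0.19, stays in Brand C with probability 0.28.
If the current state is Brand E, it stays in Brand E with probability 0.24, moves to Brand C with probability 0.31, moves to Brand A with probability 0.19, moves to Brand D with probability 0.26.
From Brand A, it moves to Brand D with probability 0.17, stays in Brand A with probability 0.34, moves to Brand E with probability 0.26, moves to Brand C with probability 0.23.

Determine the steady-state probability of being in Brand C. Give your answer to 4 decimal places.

0.2544

Let the stationary distribution be π with π = πP and π_1 + π_2 + π_3 + π_4 = 1.
π_1 = 0.39·π_1 + 0.19·π_2 + 0.26·π_3 + 0.17·π_4
π_2 = 0.2·π_1 + 0.28·π_2 + 0.31·π_3 + 0.23·π_4
π_3 = 0.21·π_1 + 0.25·π_2 + 0.24·π_3 + 0.26·π_4
Solving with the normalization constraint gives π = (0.2522, 0.2544, 0.2400, 0.2534).
So the stationary probability of Brand C is 0.2544.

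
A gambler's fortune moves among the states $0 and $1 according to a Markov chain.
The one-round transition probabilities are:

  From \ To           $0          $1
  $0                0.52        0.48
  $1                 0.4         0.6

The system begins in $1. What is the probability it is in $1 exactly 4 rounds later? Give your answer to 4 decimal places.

0.5455

Propagate the distribution vector 4 rounds from $1.
After 0 rounds: (0.0000, 1.0000)
After 1 round: (0.4000, 0.6000)
After 2 rounds: (0.4480, 0.5520)
After 3 rounds: (0.4538, 0.5462)
After 4 rounds: (0.4545, 0.5455)
P(in $1 after 4 rounds) = 0.5455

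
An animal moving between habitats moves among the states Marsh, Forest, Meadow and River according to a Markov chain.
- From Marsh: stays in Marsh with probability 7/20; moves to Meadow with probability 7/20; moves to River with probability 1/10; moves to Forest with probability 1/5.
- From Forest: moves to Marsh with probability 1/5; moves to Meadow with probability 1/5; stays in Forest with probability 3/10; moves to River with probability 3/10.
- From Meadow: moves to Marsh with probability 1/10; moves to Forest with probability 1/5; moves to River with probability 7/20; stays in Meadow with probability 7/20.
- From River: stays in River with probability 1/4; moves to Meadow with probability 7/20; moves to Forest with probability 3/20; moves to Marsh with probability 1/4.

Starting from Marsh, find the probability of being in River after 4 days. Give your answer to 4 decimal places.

Propagate the distribution vector 4 days from Marsh.
After 0 days: (1.0000, 0.0000, 0.0000, 0.0000)
After 1 day: (0.3500, 0.2000, 0.3500, 0.1000)
After 2 days: (0.2225, 0.2150, 0.3200, 0.2425)
After 3 days: (0.2135, 0.2094, 0.3178, 0.2594)
After 4 days: (0.2132, 0.2080, 0.3186, 0.2602)
P(in River after 4 days) = 0.2602

0.2602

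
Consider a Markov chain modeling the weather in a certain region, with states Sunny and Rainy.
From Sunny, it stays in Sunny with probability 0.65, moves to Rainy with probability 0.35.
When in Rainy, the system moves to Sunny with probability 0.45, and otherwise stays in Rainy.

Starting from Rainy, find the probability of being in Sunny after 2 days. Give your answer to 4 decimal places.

0.5400

Sum over the intermediate state after 1 day:
P = P(Rainy→Sunny)·P(Sunny→Sunny) + P(Rainy→Rainy)·P(Rainy→Sunny)
  = 0.45×0.65 + 0.55×0.45
  = 0.2925 + 0.2475 = 0.5400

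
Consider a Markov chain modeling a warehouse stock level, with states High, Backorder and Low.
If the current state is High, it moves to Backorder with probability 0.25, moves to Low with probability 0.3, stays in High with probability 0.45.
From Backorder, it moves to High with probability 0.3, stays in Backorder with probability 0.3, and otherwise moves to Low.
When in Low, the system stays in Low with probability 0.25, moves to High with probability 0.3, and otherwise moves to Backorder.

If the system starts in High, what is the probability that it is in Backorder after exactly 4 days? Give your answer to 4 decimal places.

Propagate the distribution vector 4 days from High.
After 0 days: (1.0000, 0.0000, 0.0000)
After 1 day: (0.4500, 0.2500, 0.3000)
After 2 days: (0.3675, 0.3225, 0.3100)
After 3 days: (0.3551, 0.3281, 0.3168)
After 4 days: (0.3533, 0.3298, 0.3170)
P(in Backorder after 4 days) = 0.3298

0.3298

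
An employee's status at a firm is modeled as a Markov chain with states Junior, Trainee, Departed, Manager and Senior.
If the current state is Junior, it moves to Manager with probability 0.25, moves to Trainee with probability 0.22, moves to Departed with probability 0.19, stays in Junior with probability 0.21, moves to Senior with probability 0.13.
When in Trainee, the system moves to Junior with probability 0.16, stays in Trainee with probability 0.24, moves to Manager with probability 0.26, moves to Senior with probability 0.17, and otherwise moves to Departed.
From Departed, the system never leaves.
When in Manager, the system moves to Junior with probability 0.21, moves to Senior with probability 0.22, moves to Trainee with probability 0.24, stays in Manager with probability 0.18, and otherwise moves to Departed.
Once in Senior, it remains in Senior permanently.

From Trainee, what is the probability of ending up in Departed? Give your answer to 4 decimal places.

Let h(s) be the probability of absorption at Departed starting from transient state s. Then h(Departed) = 1 and h(Senior) = 0. By first-step analysis:
h(Junior) = 0.21·h(Junior) + 0.22·h(Trainee) + 0.19·1 + 0.25·h(Manager) + 0.13·0
h(Trainee) = 0.16·h(Junior) + 0.24·h(Trainee) + 0.17·1 + 0.26·h(Manager) + 0.17·0
h(Manager) = 0.21·h(Junior) + 0.24·h(Trainee) + 0.15·1 + 0.18·h(Manager) + 0.22·0
Solving: h(Junior) = 0.5232, h(Trainee) = 0.4915, h(Manager) = 0.4607.
Starting from Trainee, the probability is 0.4915.

0.4915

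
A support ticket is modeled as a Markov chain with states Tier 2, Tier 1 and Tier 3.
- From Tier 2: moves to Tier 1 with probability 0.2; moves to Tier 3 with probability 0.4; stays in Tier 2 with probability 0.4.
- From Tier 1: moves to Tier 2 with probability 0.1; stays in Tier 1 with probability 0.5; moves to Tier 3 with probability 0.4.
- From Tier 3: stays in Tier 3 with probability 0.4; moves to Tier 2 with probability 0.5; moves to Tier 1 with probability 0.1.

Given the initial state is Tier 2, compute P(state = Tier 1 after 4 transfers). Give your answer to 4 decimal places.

0.2278

Propagate the distribution vector 4 transfers from Tier 2.
After 0 transfers: (1.0000, 0.0000, 0.0000)
After 1 transfer: (0.4000, 0.2000, 0.4000)
After 2 transfers: (0.3800, 0.2200, 0.4000)
After 3 transfers: (0.3740, 0.2260, 0.4000)
After 4 transfers: (0.3722, 0.2278, 0.4000)
P(in Tier 1 after 4 transfers) = 0.2278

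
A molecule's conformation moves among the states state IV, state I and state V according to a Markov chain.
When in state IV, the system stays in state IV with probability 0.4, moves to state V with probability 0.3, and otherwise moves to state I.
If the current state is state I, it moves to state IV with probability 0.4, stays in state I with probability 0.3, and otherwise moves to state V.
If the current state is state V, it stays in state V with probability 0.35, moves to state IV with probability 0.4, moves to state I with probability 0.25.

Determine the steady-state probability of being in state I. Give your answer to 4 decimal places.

0.2842

Let the stationary distribution be π with π = πP and π_1 + π_2 + π_3 = 1.
π_1 = 0.4·π_1 + 0.4·π_2 + 0.4·π_3
π_2 = 0.3·π_1 + 0.3·π_2 + 0.25·π_3
Solving with the normalization constraint gives π = (0.4000, 0.2842, 0.3158).
So the stationary probability of state I is 0.2842.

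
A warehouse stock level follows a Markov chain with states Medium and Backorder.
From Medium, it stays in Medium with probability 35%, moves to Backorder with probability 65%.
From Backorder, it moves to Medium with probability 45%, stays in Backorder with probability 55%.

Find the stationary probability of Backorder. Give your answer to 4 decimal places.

Let the stationary distribution be π with π = πP and π_1 + π_2 = 1.
π_1 = 0.35·π_1 + 0.45·π_2
Solving with the normalization constraint gives π = (0.4091, 0.5909).
So the stationary probability of Backorder is 0.5909.

0.5909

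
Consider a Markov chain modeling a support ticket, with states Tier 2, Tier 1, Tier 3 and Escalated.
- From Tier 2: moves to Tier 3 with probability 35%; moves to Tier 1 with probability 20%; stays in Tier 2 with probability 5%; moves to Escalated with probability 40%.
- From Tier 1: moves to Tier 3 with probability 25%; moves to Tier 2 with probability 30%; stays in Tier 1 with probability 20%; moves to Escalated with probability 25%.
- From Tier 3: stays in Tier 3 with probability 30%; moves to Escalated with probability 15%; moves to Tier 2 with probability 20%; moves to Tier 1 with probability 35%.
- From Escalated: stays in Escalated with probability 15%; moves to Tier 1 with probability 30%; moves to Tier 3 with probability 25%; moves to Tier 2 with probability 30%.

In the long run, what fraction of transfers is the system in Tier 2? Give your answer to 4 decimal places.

0.2171

Let the stationary distribution be π with π = πP and π_1 + π_2 + π_3 + π_4 = 1.
π_1 = 0.05·π_1 + 0.3·π_2 + 0.2·π_3 + 0.3·π_4
π_2 = 0.2·π_1 + 0.2·π_2 + 0.35·π_3 + 0.3·π_4
π_3 = 0.35·π_1 + 0.25·π_2 + 0.3·π_3 + 0.25·π_4
Solving with the normalization constraint gives π = (0.2171, 0.2660, 0.2860, 0.2309).
So the stationary probability of Tier 2 is 0.2171.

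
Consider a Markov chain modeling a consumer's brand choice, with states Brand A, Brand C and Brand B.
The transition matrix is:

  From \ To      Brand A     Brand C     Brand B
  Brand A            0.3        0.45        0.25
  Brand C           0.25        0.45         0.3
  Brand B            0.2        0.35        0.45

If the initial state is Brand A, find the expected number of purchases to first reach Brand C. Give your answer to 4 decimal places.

2.3881

Let t(s) be the expected number of purchases to first reach Brand C from state s, with t(Brand C) = 0. Conditioning on the first purchase:
t(Brand A) = 1 + 0.3·t(Brand A) + 0.25·t(Brand B)
t(Brand B) = 1 + 0.2·t(Brand A) + 0.45·t(Brand B)
Solving: t(Brand A) = 2.3881, t(Brand B) = 2.6866.
Expected purchases from Brand A to Brand C: 2.3881.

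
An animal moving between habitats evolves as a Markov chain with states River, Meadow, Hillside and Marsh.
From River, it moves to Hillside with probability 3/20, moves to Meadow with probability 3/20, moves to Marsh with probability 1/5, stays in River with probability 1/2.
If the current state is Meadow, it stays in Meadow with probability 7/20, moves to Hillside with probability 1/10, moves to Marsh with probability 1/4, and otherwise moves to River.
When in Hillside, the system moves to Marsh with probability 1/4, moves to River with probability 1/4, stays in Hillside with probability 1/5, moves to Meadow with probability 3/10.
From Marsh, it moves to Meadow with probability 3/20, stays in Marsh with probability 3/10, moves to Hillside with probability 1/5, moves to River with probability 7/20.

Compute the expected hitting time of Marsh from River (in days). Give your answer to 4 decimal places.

4.5855

Let t(s) be the expected number of days to first reach Marsh from state s, with t(Marsh) = 0. Conditioning on the first day:
t(River) = 1 + 0.5·t(River) + 0.15·t(Meadow) + 0.15·t(Hillside)
t(Meadow) = 1 + 0.3·t(River) + 0.35·t(Meadow) + 0.1·t(Hillside)
t(Hillside) = 1 + 0.25·t(River) + 0.3·t(Meadow) + 0.2·t(Hillside)
Solving: t(River) = 4.5855, t(Meadow) = 4.3167, t(Hillside) = 4.3017.
Expected days from River to Marsh: 4.5855.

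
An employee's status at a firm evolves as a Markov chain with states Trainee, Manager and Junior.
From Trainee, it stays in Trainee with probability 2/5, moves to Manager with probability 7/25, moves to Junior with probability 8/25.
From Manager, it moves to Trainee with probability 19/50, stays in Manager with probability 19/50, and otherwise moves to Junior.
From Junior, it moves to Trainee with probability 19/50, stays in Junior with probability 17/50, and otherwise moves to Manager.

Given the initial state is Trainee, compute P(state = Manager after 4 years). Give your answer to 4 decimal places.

0.3111

Propagate the distribution vector 4 years from Trainee.
After 0 years: (1.0000, 0.0000, 0.0000)
After 1 year: (0.4000, 0.2800, 0.3200)
After 2 years: (0.3880, 0.3080, 0.3040)
After 3 years: (0.3878, 0.3108, 0.3014)
After 4 years: (0.3878, 0.3111, 0.3012)
P(in Manager after 4 years) = 0.3111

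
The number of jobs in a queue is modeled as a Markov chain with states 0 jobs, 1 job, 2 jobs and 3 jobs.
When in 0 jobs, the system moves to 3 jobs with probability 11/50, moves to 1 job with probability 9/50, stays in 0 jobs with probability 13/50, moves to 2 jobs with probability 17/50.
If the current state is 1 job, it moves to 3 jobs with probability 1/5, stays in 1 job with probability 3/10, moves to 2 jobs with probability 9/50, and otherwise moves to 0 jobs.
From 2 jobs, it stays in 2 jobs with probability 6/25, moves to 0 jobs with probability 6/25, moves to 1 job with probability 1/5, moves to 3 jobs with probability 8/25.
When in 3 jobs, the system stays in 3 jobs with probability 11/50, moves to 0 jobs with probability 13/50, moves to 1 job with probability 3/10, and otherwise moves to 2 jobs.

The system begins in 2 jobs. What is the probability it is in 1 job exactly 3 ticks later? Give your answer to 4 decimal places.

0.2434

Propagate the distribution vector 3 ticks from 2 jobs.
After 0 ticks: (0.0000, 0.0000, 1.0000, 0.0000)
After 1 tick: (0.2400, 0.2000, 0.2400, 0.3200)
After 2 ticks: (0.2672, 0.2472, 0.2456, 0.2400)
After 3 ticks: (0.2699, 0.2434, 0.2471, 0.2396)
P(in 1 job after 3 ticks) = 0.2434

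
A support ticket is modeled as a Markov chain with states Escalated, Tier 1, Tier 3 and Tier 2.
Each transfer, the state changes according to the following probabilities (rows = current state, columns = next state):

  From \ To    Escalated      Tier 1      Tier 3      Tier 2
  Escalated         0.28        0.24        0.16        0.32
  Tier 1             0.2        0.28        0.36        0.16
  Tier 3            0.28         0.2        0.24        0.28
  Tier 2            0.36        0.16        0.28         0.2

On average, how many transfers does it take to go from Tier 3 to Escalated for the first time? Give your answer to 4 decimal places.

3.5420

Let t(s) be the expected number of transfers to first reach Escalated from state s, with t(Escalated) = 0. Conditioning on the first transfer:
t(Tier 1) = 1 + 0.28·t(Tier 1) + 0.36·t(Tier 3) + 0.16·t(Tier 2)
t(Tier 3) = 1 + 0.2·t(Tier 1) + 0.24·t(Tier 3) + 0.28·t(Tier 2)
t(Tier 2) = 1 + 0.16·t(Tier 1) + 0.28·t(Tier 3) + 0.2·t(Tier 2)
Solving: t(Tier 1) = 3.8858, t(Tier 3) = 3.5420, t(Tier 2) = 3.2669.
Expected transfers from Tier 3 to Escalated: 3.5420.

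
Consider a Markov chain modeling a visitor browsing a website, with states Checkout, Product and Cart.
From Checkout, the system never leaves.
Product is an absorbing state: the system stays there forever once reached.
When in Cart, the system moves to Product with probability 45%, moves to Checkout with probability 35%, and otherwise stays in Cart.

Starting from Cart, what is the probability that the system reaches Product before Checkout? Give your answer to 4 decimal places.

0.5625

Let h(s) be the probability of absorption at Product starting from transient state s. Then h(Product) = 1 and h(Checkout) = 0. By first-step analysis:
h(Cart) = 0.35·0 + 0.45·1 + 0.2·h(Cart)
Solving: h(Cart) = 0.5625.
Starting from Cart, the probability is 0.5625.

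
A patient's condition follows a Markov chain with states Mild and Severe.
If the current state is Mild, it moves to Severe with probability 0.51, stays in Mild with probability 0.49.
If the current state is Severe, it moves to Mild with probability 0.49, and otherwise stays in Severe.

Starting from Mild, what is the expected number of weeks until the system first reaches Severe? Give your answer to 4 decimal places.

Let t(s) be the expected number of weeks to first reach Severe from state s, with t(Severe) = 0. Conditioning on the first week:
t(Mild) = 1 + 0.49·t(Mild)
Solving: t(Mild) = 1.9608.
Expected weeks from Mild to Severe: 1.9608.

1.9608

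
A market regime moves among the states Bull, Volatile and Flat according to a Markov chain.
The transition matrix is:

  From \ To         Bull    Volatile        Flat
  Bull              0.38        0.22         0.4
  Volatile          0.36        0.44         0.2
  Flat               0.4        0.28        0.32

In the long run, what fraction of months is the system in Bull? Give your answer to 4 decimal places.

0.3801

Let the stationary distribution be π with π = πP and π_1 + π_2 + π_3 = 1.
π_1 = 0.38·π_1 + 0.36·π_2 + 0.4·π_3
π_2 = 0.22·π_1 + 0.44·π_2 + 0.28·π_3
Solving with the normalization constraint gives π = (0.3801, 0.3062, 0.3137).
So the stationary probability of Bull is 0.3801.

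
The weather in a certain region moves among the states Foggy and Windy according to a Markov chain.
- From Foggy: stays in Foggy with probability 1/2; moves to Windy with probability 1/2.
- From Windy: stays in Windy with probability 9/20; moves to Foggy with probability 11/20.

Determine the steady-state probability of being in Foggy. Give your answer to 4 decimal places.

0.5238

Let the stationary distribution be π with π = πP and π_1 + π_2 = 1.
π_1 = 0.5·π_1 + 0.55·π_2
Solving with the normalization constraint gives π = (0.5238, 0.4762).
So the stationary probability of Foggy is 0.5238.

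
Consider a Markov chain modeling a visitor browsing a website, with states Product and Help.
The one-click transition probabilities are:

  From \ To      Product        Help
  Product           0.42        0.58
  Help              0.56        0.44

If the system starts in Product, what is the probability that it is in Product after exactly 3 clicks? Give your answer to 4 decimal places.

0.4898

Propagate the distribution vector 3 clicks from Product.
After 0 clicks: (1.0000, 0.0000)
After 1 click: (0.4200, 0.5800)
After 2 clicks: (0.5012, 0.4988)
After 3 clicks: (0.4898, 0.5102)
P(in Product after 3 clicks) = 0.4898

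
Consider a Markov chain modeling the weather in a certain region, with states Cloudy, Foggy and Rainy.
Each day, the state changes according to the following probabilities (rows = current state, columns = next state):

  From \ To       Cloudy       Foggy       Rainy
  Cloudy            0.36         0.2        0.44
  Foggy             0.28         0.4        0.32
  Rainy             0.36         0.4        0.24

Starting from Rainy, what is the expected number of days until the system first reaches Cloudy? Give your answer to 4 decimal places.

Let t(s) be the expected number of days to first reach Cloudy from state s, with t(Cloudy) = 0. Conditioning on the first day:
t(Foggy) = 1 + 0.4·t(Foggy) + 0.32·t(Rainy)
t(Rainy) = 1 + 0.4·t(Foggy) + 0.24·t(Rainy)
Solving: t(Foggy) = 3.2927, t(Rainy) = 3.0488.
Expected days from Rainy to Cloudy: 3.0488.

3.0488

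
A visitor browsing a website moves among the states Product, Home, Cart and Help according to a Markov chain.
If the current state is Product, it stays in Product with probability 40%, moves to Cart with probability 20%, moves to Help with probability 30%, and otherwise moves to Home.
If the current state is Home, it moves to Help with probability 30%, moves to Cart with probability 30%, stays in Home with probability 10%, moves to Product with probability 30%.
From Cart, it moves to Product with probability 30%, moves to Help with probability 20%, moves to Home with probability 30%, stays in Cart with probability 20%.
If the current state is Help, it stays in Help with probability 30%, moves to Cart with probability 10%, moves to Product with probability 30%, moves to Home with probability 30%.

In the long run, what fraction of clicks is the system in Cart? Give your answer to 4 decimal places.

Let the stationary distribution be π with π = πP and π_1 + π_2 + π_3 + π_4 = 1.
π_1 = 0.4·π_1 + 0.3·π_2 + 0.3·π_3 + 0.3·π_4
π_2 = 0.1·π_1 + 0.1·π_2 + 0.3·π_3 + 0.3·π_4
π_3 = 0.2·π_1 + 0.3·π_2 + 0.2·π_3 + 0.1·π_4
Solving with the normalization constraint gives π = (0.3333, 0.1944, 0.1914, 0.2809).
So the stationary probability of Cart is 0.1914.

0.1914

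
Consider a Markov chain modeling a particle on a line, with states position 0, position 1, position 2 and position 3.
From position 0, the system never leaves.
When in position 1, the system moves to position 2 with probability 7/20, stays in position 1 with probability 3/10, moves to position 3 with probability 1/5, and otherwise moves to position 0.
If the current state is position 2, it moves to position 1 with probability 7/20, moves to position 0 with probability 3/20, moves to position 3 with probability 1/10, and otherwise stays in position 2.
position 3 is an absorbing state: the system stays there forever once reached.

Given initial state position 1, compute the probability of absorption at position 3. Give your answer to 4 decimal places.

0.5210

Let h(s) be the probability of absorption at position 3 starting from transient state s. Then h(position 3) = 1 and h(position 0) = 0. By first-step analysis:
h(position 1) = 0.15·0 + 0.3·h(position 1) + 0.35·h(position 2) + 0.2·1
h(position 2) = 0.15·0 + 0.35·h(position 1) + 0.4·h(position 2) + 0.1·1
Solving: h(position 1) = 0.5210, h(position 2) = 0.4706.
Starting from position 1, the probability is 0.5210.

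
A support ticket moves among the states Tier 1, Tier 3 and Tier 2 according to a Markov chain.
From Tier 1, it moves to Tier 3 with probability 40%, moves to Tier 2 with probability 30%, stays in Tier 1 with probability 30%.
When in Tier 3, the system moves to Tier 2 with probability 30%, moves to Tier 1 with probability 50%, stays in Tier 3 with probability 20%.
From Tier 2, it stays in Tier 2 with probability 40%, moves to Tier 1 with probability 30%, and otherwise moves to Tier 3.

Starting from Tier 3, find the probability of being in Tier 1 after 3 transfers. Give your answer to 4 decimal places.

0.3660

Propagate the distribution vector 3 transfers from Tier 3.
After 0 transfers: (0.0000, 1.0000, 0.0000)
After 1 transfer: (0.5000, 0.2000, 0.3000)
After 2 transfers: (0.3400, 0.3300, 0.3300)
After 3 transfers: (0.3660, 0.3010, 0.3330)
P(in Tier 1 after 3 transfers) = 0.3660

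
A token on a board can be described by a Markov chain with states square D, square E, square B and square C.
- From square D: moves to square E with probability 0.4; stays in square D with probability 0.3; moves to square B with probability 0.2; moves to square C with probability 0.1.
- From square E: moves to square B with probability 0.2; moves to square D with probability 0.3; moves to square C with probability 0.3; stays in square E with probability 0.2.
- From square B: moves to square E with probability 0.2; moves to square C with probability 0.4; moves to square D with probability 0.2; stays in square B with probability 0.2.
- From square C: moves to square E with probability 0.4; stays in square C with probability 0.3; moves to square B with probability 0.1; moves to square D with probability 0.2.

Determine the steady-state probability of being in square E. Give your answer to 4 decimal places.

0.3044

Let the stationary distribution be π with π = πP and π_1 + π_2 + π_3 + π_4 = 1.
π_1 = 0.3·π_1 + 0.3·π_2 + 0.2·π_3 + 0.2·π_4
π_2 = 0.4·π_1 + 0.2·π_2 + 0.2·π_3 + 0.4·π_4
π_3 = 0.2·π_1 + 0.2·π_2 + 0.2·π_3 + 0.1·π_4
Solving with the normalization constraint gives π = (0.2560, 0.3044, 0.1734, 0.2661).
So the stationary probability of square E is 0.3044.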